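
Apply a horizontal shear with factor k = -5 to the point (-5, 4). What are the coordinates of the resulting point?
(-25, 4)

Shear matrix for horizontal shear with factor k = -5:
[[1, -5], [0, 1]]
Result: (-5, 4) → (-25, 4)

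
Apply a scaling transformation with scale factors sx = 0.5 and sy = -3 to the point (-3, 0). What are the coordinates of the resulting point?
(-1.5, 0)

Scaling matrix:
[[0.50, 0], [0, -3]]
Result: (-3 × 0.5, 0 × -3) = (-1.5, 0)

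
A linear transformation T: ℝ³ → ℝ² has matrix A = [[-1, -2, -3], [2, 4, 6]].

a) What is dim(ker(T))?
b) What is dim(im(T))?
dim(ker) = 2, dim(im) = 1

Observe that row 2 = -2 × row 1 (so the rows are linearly dependent).
Thus rank(A) = 1 (only one linearly independent row).
dim(im(T)) = rank(A) = 1.
By the rank-nullity theorem applied to T: ℝ³ → ℝ², rank(A) + nullity(A) = 3 (the domain dimension), so dim(ker(T)) = 3 - 1 = 2.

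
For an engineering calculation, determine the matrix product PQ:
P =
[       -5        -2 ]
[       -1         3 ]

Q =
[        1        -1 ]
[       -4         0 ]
PQ =
[        3         5 ]
[      -13         1 ]

Matrix multiplication: (PQ)[i][j] = sum over k of P[i][k] * Q[k][j].
  (PQ)[0][0] = (-5)*(1) + (-2)*(-4) = 3
  (PQ)[0][1] = (-5)*(-1) + (-2)*(0) = 5
  (PQ)[1][0] = (-1)*(1) + (3)*(-4) = -13
  (PQ)[1][1] = (-1)*(-1) + (3)*(0) = 1
PQ =
[        3         5 ]
[      -13         1 ]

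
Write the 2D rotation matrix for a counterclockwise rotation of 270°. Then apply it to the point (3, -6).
R = [[0, 1], [-1, 0]]; R·(3, -6) = (-6, -3)

Rotation matrix formula: R(θ) = [[cos θ, -sin θ], [sin θ, cos θ]]
For θ = 270°:
cos(270°) = 0
sin(270°) = -1
R = [[0, 1], [-1, 0]]
Apply to (3, -6): [0·3 + (1)·-6, -1·3 + 0·-6] = (-6, -3)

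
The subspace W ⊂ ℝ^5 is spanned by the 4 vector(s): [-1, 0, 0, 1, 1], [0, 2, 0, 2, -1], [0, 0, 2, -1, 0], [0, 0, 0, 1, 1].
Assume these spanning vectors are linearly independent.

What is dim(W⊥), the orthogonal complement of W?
dim(W⊥) = 1

For any subspace W of ℝ^n, dim(W) + dim(W⊥) = n (the whole-space dimension).
Here the given 4 vectors are linearly independent, so dim(W) = 4.
Thus dim(W⊥) = n - dim(W) = 5 - 4 = 1.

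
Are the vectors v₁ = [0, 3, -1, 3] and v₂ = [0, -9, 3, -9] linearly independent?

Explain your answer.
No, linearly dependent (v₂ = -3·v₁)

Check whether there is a scalar k with v₂ = k·v₁.
Comparing components, k = -3 satisfies -3·[0, 3, -1, 3] = [0, -9, 3, -9].
Since v₂ is a scalar multiple of v₁, the two vectors are linearly dependent.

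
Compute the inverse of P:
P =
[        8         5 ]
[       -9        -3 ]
det(P) = 21
P⁻¹ =
[     -1/7     -5/21 ]
[      3/7      8/21 ]

For a 2×2 matrix P = [[a, b], [c, d]] with det(P) ≠ 0, P⁻¹ = (1/det(P)) * [[d, -b], [-c, a]].
det(P) = (8)*(-3) - (5)*(-9) = -24 + 45 = 21.
P⁻¹ = (1/21) * [[-3, -5], [9, 8]].
Dividing each entry by 21 and reducing:
P⁻¹ =
[     -1/7     -5/21 ]
[      3/7      8/21 ]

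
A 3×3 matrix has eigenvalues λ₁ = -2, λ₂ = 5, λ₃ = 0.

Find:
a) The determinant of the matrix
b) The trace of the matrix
det = 0, trace = 3

Two standard eigenvalue identities:
- det(A) equals the product of the eigenvalues (counted with multiplicity).
- trace(A) equals the sum of the eigenvalues.
det(A) = (-2)*(5)*(0) = 0.
trace(A) = -2 + 5 + 0 = 3.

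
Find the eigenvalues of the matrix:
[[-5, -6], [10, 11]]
λ = 1 and λ = 5

Characteristic equation: det(A - λI) = 0
λ² - (trace)λ + (det) = 0
λ² - (6)λ + (5) = 0
λ² - 6λ + 5 = 0
Solving: λ = 1, 5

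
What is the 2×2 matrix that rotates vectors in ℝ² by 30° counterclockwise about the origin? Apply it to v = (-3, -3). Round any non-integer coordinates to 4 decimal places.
R = [[√3/2, -1/2], [1/2, √3/2]]; R·v = (-1.0981, -4.0981)

A counterclockwise rotation by angle θ in ℝ² has matrix R(θ) = [[cos θ, -sin θ], [sin θ, cos θ]].
For θ = 30°: cos θ = √3/2, sin θ = 1/2.
R(30°) = [[√3/2, -1/2], [1/2, √3/2]].
R·v = [√3/2·-3 + (-1/2)·-3, 1/2·-3 + √3/2·-3] = (-1.0981, -4.0981).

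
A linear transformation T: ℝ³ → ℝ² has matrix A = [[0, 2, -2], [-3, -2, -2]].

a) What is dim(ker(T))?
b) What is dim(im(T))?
dim(ker) = 1, dim(im) = 2

The two rows are not scalar multiples of one another (no single k satisfies row 2 = k × row 1), so they are linearly independent.
Thus rank(A) = 2.
dim(im(T)) = rank(A) = 2.
By the rank-nullity theorem applied to T: ℝ³ → ℝ², rank(A) + nullity(A) = 3 (the domain dimension), so dim(ker(T)) = 3 - 2 = 1.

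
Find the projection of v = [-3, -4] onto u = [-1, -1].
[-7/2, -7/2]

The projection of v onto u is proj_u(v) = ((v·u) / (u·u)) · u.
v·u = (-3)*(-1) + (-4)*(-1) = 7.
u·u = (-1)*(-1) + (-1)*(-1) = 2.
coefficient = 7 / 2 = 7/2.
proj_u(v) = 7/2 · [-1, -1] = [-7/2, -7/2].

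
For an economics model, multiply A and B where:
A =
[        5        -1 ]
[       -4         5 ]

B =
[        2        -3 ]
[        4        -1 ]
AB =
[        6       -14 ]
[       12         7 ]

Matrix multiplication: (AB)[i][j] = sum over k of A[i][k] * B[k][j].
  (AB)[0][0] = (5)*(2) + (-1)*(4) = 6
  (AB)[0][1] = (5)*(-3) + (-1)*(-1) = -14
  (AB)[1][0] = (-4)*(2) + (5)*(4) = 12
  (AB)[1][1] = (-4)*(-3) + (5)*(-1) = 7
AB =
[        6       -14 ]
[       12         7 ]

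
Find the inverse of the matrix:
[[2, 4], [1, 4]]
[[1, -1], [-1/4, 1/2]]

For [[a,b],[c,d]], inverse = (1/det)·[[d,-b],[-c,a]]
det = 2·4 - 4·1 = 4
Inverse = (1/4)·[[4, -4], [-1, 2]]
        = [[1, -1], [-1/4, 1/2]]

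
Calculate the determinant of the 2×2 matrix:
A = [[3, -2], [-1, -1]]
-5

For A = [[a, b], [c, d]], det(A) = a*d - b*c.
det(A) = (3)*(-1) - (-2)*(-1) = -3 - 2 = -5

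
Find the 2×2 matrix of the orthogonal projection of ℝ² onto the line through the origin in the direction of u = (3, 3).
[[1/2, 1/2], [1/2, 1/2]]

The orthogonal projection onto the line spanned by a nonzero vector u = (a, b) has matrix P = (u uᵀ) / (uᵀ u) = (1/(a² + b²)) · [[a², ab], [ab, b²]].
Here u = (3, 3), so a² + b² = 9 + 9 = 18.
P = (1/18) · [[9, 9], [9, 9]] = [[1/2, 1/2], [1/2, 1/2]].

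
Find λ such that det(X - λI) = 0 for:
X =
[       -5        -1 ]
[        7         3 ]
λ = -4, 2

Solve det(X - λI) = 0. For a 2×2 matrix the characteristic equation is λ² - (trace)λ + det = 0.
trace(X) = a + d = -5 + 3 = -2.
det(X) = a*d - b*c = (-5)*(3) - (-1)*(7) = -15 + 7 = -8.
Characteristic equation: λ² - (-2)λ + (-8) = 0.
Discriminant = (-2)² - 4*(-8) = 4 + 32 = 36.
λ = (-2 ± √36) / 2 = (-2 ± 6) / 2 = -4, 2.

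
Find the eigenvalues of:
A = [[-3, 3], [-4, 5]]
λ = -1, 3

Solve det(A - λI) = 0. For a 2×2 matrix this is λ² - (trace)λ + det = 0.
trace(A) = -3 + 5 = 2.
det(A) = (-3)*(5) - (3)*(-4) = -15 + 12 = -3.
Characteristic equation: λ² - (2)λ + (-3) = 0.
Discriminant: (2)² - 4*(-3) = 4 + 12 = 16.
Roots: λ = (2 ± √16) / 2 = -1, 3.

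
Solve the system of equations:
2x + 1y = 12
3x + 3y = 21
x = 5, y = 2

Use elimination (row reduction):
Equation 1: 2x + 1y = 12.
Equation 2: 3x + 3y = 21.
Multiply Eq1 by 3 and Eq2 by 2: 6x + 3y = 36;  6x + 6y = 42.
Subtract: (3)y = 6, so y = 2.
Back-substitute into Eq1: 2x + 1*(2) = 12, so x = 5.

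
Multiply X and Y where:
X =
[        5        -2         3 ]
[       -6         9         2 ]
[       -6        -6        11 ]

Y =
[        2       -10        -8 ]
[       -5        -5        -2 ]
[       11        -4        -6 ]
XY =
[       53       -52       -54 ]
[      -35         7        18 ]
[      139        46        -6 ]

Matrix multiplication: (XY)[i][j] = sum over k of X[i][k] * Y[k][j].
  (XY)[0][0] = (5)*(2) + (-2)*(-5) + (3)*(11) = 53
  (XY)[0][1] = (5)*(-10) + (-2)*(-5) + (3)*(-4) = -52
  (XY)[0][2] = (5)*(-8) + (-2)*(-2) + (3)*(-6) = -54
  (XY)[1][0] = (-6)*(2) + (9)*(-5) + (2)*(11) = -35
  (XY)[1][1] = (-6)*(-10) + (9)*(-5) + (2)*(-4) = 7
  (XY)[1][2] = (-6)*(-8) + (9)*(-2) + (2)*(-6) = 18
  (XY)[2][0] = (-6)*(2) + (-6)*(-5) + (11)*(11) = 139
  (XY)[2][1] = (-6)*(-10) + (-6)*(-5) + (11)*(-4) = 46
  (XY)[2][2] = (-6)*(-8) + (-6)*(-2) + (11)*(-6) = -6
XY =
[       53       -52       -54 ]
[      -35         7        18 ]
[      139        46        -6 ]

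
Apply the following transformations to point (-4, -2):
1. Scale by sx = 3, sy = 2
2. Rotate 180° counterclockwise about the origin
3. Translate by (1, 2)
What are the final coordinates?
(13, 6)

Step 1: Scale → (-12, -4)
Step 2: Rotate 180° → (12, 4)
Step 3: Translate → (13, 6)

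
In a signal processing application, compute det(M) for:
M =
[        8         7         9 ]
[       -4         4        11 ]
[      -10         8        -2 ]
det(M) = -1522

Expand along row 0 (cofactor expansion): det(M) = a*(e*i - f*h) - b*(d*i - f*g) + c*(d*h - e*g), where the 3×3 is [[a, b, c], [d, e, f], [g, h, i]].
Minor M_00 = (4)*(-2) - (11)*(8) = -8 - 88 = -96.
Minor M_01 = (-4)*(-2) - (11)*(-10) = 8 + 110 = 118.
Minor M_02 = (-4)*(8) - (4)*(-10) = -32 + 40 = 8.
det(M) = (8)*(-96) - (7)*(118) + (9)*(8) = -768 - 826 + 72 = -1522.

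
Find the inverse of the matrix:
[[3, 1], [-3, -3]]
[[1/2, 1/6], [-1/2, -1/2]]

For [[a,b],[c,d]], inverse = (1/det)·[[d,-b],[-c,a]]
det = 3·-3 - 1·-3 = -6
Inverse = (1/-6)·[[-3, -1], [3, 3]]
        = [[1/2, 1/6], [-1/2, -1/2]]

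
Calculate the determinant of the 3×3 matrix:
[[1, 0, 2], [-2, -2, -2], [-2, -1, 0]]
-6

Expansion along first row:
det = 1·det([[-2,-2],[-1,0]]) - 0·det([[-2,-2],[-2,0]]) + 2·det([[-2,-2],[-2,-1]])
    = 1·(-2·0 - -2·-1) - 0·(-2·0 - -2·-2) + 2·(-2·-1 - -2·-2)
    = 1·-2 - 0·-4 + 2·-2
    = -2 + 0 + -4 = -6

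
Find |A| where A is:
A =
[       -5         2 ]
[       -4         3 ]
det(A) = -7

For a 2×2 matrix [[a, b], [c, d]], det = a*d - b*c.
det(A) = (-5)*(3) - (2)*(-4) = -15 + 8 = -7.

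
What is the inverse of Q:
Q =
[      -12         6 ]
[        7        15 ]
det(Q) = -222
Q⁻¹ =
[    -5/74      1/37 ]
[    7/222      2/37 ]

For a 2×2 matrix Q = [[a, b], [c, d]] with det(Q) ≠ 0, Q⁻¹ = (1/det(Q)) * [[d, -b], [-c, a]].
det(Q) = (-12)*(15) - (6)*(7) = -180 - 42 = -222.
Q⁻¹ = (1/-222) * [[15, -6], [-7, -12]].
Dividing each entry by -222 and reducing:
Q⁻¹ =
[    -5/74      1/37 ]
[    7/222      2/37 ]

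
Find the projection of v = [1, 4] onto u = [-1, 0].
[1, 0]

The projection of v onto u is proj_u(v) = ((v·u) / (u·u)) · u.
v·u = (1)*(-1) + (4)*(0) = -1.
u·u = (-1)*(-1) + (0)*(0) = 1.
coefficient = -1 / 1 = -1.
proj_u(v) = -1 · [-1, 0] = [1, 0].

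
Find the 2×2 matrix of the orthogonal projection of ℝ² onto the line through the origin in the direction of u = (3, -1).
[[9/10, -3/10], [-3/10, 1/10]]

The orthogonal projection onto the line spanned by a nonzero vector u = (a, b) has matrix P = (u uᵀ) / (uᵀ u) = (1/(a² + b²)) · [[a², ab], [ab, b²]].
Here u = (3, -1), so a² + b² = 9 + 1 = 10.
P = (1/10) · [[9, -3], [-3, 1]] = [[9/10, -3/10], [-3/10, 1/10]].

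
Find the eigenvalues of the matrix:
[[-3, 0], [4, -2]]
λ = -3 and λ = -2

Characteristic equation: det(A - λI) = 0
λ² - (trace)λ + (det) = 0
λ² - (-5)λ + (6) = 0
λ² + 5λ + 6 = 0
Solving: λ = -3, -2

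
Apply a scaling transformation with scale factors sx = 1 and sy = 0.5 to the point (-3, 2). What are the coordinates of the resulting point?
(-3, 1.0)

Scaling matrix:
[[1, 0], [0, 0.50]]
Result: (-3 × 1, 2 × 0.5) = (-3, 1.0)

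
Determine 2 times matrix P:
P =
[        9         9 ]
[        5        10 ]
2P =
[       18        18 ]
[       10        20 ]

Scalar multiplication is elementwise: (2P)[i][j] = 2 * P[i][j].
  (2P)[0][0] = 2 * (9) = 18
  (2P)[0][1] = 2 * (9) = 18
  (2P)[1][0] = 2 * (5) = 10
  (2P)[1][1] = 2 * (10) = 20
2P =
[       18        18 ]
[       10        20 ]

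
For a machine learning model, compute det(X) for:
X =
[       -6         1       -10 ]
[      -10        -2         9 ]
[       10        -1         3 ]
det(X) = -198

Expand along row 0 (cofactor expansion): det(X) = a*(e*i - f*h) - b*(d*i - f*g) + c*(d*h - e*g), where the 3×3 is [[a, b, c], [d, e, f], [g, h, i]].
Minor M_00 = (-2)*(3) - (9)*(-1) = -6 + 9 = 3.
Minor M_01 = (-10)*(3) - (9)*(10) = -30 - 90 = -120.
Minor M_02 = (-10)*(-1) - (-2)*(10) = 10 + 20 = 30.
det(X) = (-6)*(3) - (1)*(-120) + (-10)*(30) = -18 + 120 - 300 = -198.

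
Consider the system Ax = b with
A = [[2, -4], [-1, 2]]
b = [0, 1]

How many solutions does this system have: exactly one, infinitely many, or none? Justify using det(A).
No solution

det(A) = (2)*(2) - (-4)*(-1) = 0, so A is singular.
The column space of A is span(column 1) = span([2, -1]).
b = [0, 1] is not a scalar multiple of column 1, so b ∉ column space and the system is inconsistent — no solution.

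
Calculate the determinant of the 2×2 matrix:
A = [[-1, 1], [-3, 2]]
1

For A = [[a, b], [c, d]], det(A) = a*d - b*c.
det(A) = (-1)*(2) - (1)*(-3) = -2 - -3 = 1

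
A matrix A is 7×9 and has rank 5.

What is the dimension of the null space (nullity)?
4

The rank-nullity theorem for an m×n matrix states:
rank(A) + nullity(A) = n (the number of columns).
Here n = 9 and rank(A) = 5, so nullity(A) = 9 - 5 = 4.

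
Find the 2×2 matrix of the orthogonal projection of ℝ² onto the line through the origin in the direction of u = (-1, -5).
[[1/26, 5/26], [5/26, 25/26]]

The orthogonal projection onto the line spanned by a nonzero vector u = (a, b) has matrix P = (u uᵀ) / (uᵀ u) = (1/(a² + b²)) · [[a², ab], [ab, b²]].
Here u = (-1, -5), so a² + b² = 1 + 25 = 26.
P = (1/26) · [[1, 5], [5, 25]] = [[1/26, 5/26], [5/26, 25/26]].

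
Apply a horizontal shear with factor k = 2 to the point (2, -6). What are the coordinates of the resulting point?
(-10, -6)

Shear matrix for horizontal shear with factor k = 2:
[[1, 2], [0, 1]]
Result: (2, -6) → (-10, -6)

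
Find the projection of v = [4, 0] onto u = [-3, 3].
[2, -2]

The projection of v onto u is proj_u(v) = ((v·u) / (u·u)) · u.
v·u = (4)*(-3) + (0)*(3) = -12.
u·u = (-3)*(-3) + (3)*(3) = 18.
coefficient = -12 / 18 = -2/3.
proj_u(v) = -2/3 · [-3, 3] = [2, -2].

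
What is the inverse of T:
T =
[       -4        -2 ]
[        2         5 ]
det(T) = -16
T⁻¹ =
[    -5/16      -1/8 ]
[      1/8       1/4 ]

For a 2×2 matrix T = [[a, b], [c, d]] with det(T) ≠ 0, T⁻¹ = (1/det(T)) * [[d, -b], [-c, a]].
det(T) = (-4)*(5) - (-2)*(2) = -20 + 4 = -16.
T⁻¹ = (1/-16) * [[5, 2], [-2, -4]].
Dividing each entry by -16 and reducing:
T⁻¹ =
[    -5/16      -1/8 ]
[      1/8       1/4 ]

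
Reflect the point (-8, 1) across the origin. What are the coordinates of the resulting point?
(8, -1)

Reflection across origin: (-8, 1) → (8, -1)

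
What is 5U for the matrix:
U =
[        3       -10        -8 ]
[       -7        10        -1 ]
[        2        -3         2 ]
5U =
[       15       -50       -40 ]
[      -35        50        -5 ]
[       10       -15        10 ]

Scalar multiplication is elementwise: (5U)[i][j] = 5 * U[i][j].
  (5U)[0][0] = 5 * (3) = 15
  (5U)[0][1] = 5 * (-10) = -50
  (5U)[0][2] = 5 * (-8) = -40
  (5U)[1][0] = 5 * (-7) = -35
  (5U)[1][1] = 5 * (10) = 50
  (5U)[1][2] = 5 * (-1) = -5
  (5U)[2][0] = 5 * (2) = 10
  (5U)[2][1] = 5 * (-3) = -15
  (5U)[2][2] = 5 * (2) = 10
5U =
[       15       -50       -40 ]
[      -35        50        -5 ]
[       10       -15        10 ]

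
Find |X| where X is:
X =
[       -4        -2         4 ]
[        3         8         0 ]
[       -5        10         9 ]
det(X) = 46

Expand along row 0 (cofactor expansion): det(X) = a*(e*i - f*h) - b*(d*i - f*g) + c*(d*h - e*g), where the 3×3 is [[a, b, c], [d, e, f], [g, h, i]].
Minor M_00 = (8)*(9) - (0)*(10) = 72 - 0 = 72.
Minor M_01 = (3)*(9) - (0)*(-5) = 27 - 0 = 27.
Minor M_02 = (3)*(10) - (8)*(-5) = 30 + 40 = 70.
det(X) = (-4)*(72) - (-2)*(27) + (4)*(70) = -288 + 54 + 280 = 46.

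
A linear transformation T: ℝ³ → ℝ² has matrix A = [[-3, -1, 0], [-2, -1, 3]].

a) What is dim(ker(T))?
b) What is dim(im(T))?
dim(ker) = 1, dim(im) = 2

The two rows are not scalar multiples of one another (no single k satisfies row 2 = k × row 1), so they are linearly independent.
Thus rank(A) = 2.
dim(im(T)) = rank(A) = 2.
By the rank-nullity theorem applied to T: ℝ³ → ℝ², rank(A) + nullity(A) = 3 (the domain dimension), so dim(ker(T)) = 3 - 2 = 1.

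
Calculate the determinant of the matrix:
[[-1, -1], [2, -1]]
3

For a 2×2 matrix [[a, b], [c, d]], det = ad - bc
det = (-1)(-1) - (-1)(2) = 1 - -2 = 3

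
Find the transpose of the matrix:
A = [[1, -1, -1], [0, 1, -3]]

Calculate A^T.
[[1, 0], [-1, 1], [-1, -3]]

The transpose sends entry (i,j) to (j,i); rows become columns.
Row 0 of A: [1, -1, -1] -> column 0 of A^T.
Row 1 of A: [0, 1, -3] -> column 1 of A^T.
A^T = [[1, 0], [-1, 1], [-1, -3]]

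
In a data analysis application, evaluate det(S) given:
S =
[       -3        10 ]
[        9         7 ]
det(S) = -111

For a 2×2 matrix [[a, b], [c, d]], det = a*d - b*c.
det(S) = (-3)*(7) - (10)*(9) = -21 - 90 = -111.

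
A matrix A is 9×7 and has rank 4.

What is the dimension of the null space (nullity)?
3

The rank-nullity theorem for an m×n matrix states:
rank(A) + nullity(A) = n (the number of columns).
Here n = 7 and rank(A) = 4, so nullity(A) = 7 - 4 = 3.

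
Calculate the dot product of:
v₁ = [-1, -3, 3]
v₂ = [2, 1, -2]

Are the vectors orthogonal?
-11, No

The dot product is the sum of products of corresponding components.
v₁·v₂ = (-1)*(2) + (-3)*(1) + (3)*(-2) = -2 - 3 - 6 = -11.
Two vectors are orthogonal iff their dot product is 0; here the dot product is -11, so the vectors are not orthogonal.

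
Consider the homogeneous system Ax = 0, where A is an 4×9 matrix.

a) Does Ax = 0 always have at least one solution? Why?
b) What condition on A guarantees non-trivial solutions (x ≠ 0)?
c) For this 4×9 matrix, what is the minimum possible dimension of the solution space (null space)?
a) Yes, x = 0 is always a solution. b) When A has linearly dependent columns (rank < n). c) Minimum nullity = 5.

a) x = 0 satisfies A·0 = 0, so the zero vector is always a solution.
b) Non-trivial solutions exist iff the columns of A are linearly dependent, equivalently rank(A) < n (the number of columns).
c) By rank-nullity, rank(A) + nullity(A) = n = 9. Since A has only 4 rows, rank(A) ≤ 4, so nullity(A) ≥ 9 - 4 = 5.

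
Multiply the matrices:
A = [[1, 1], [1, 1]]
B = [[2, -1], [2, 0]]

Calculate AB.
[[4, -1], [4, -1]]

Each entry (i,j) of AB = sum over k of A[i][k]*B[k][j].
(AB)[0][0] = (1)*(2) + (1)*(2) = 4
(AB)[0][1] = (1)*(-1) + (1)*(0) = -1
(AB)[1][0] = (1)*(2) + (1)*(2) = 4
(AB)[1][1] = (1)*(-1) + (1)*(0) = -1
AB = [[4, -1], [4, -1]]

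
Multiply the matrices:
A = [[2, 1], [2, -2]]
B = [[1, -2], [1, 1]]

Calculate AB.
[[3, -3], [0, -6]]

Each entry (i,j) of AB = sum over k of A[i][k]*B[k][j].
(AB)[0][0] = (2)*(1) + (1)*(1) = 3
(AB)[0][1] = (2)*(-2) + (1)*(1) = -3
(AB)[1][0] = (2)*(1) + (-2)*(1) = 0
(AB)[1][1] = (2)*(-2) + (-2)*(1) = -6
AB = [[3, -3], [0, -6]]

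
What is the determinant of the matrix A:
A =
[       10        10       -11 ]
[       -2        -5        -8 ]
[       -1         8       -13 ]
det(A) = 1341

Expand along row 0 (cofactor expansion): det(A) = a*(e*i - f*h) - b*(d*i - f*g) + c*(d*h - e*g), where the 3×3 is [[a, b, c], [d, e, f], [g, h, i]].
Minor M_00 = (-5)*(-13) - (-8)*(8) = 65 + 64 = 129.
Minor M_01 = (-2)*(-13) - (-8)*(-1) = 26 - 8 = 18.
Minor M_02 = (-2)*(8) - (-5)*(-1) = -16 - 5 = -21.
det(A) = (10)*(129) - (10)*(18) + (-11)*(-21) = 1290 - 180 + 231 = 1341.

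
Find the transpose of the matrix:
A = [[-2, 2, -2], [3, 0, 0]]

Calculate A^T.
[[-2, 3], [2, 0], [-2, 0]]

The transpose sends entry (i,j) to (j,i); rows become columns.
Row 0 of A: [-2, 2, -2] -> column 0 of A^T.
Row 1 of A: [3, 0, 0] -> column 1 of A^T.
A^T = [[-2, 3], [2, 0], [-2, 0]]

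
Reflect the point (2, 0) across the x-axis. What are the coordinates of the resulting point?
(2, 0)

Reflection across x-axis: (2, 0) → (2, 0)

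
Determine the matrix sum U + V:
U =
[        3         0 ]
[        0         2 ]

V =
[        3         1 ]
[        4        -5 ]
U + V =
[        6         1 ]
[        4        -3 ]

Matrix addition is elementwise: (U+V)[i][j] = U[i][j] + V[i][j].
  (U+V)[0][0] = (3) + (3) = 6
  (U+V)[0][1] = (0) + (1) = 1
  (U+V)[1][0] = (0) + (4) = 4
  (U+V)[1][1] = (2) + (-5) = -3
U + V =
[        6         1 ]
[        4        -3 ]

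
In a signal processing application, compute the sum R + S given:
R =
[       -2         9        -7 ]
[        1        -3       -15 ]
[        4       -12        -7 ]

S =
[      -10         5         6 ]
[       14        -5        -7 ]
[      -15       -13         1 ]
R + S =
[      -12        14        -1 ]
[       15        -8       -22 ]
[      -11       -25        -6 ]

Matrix addition is elementwise: (R+S)[i][j] = R[i][j] + S[i][j].
  (R+S)[0][0] = (-2) + (-10) = -12
  (R+S)[0][1] = (9) + (5) = 14
  (R+S)[0][2] = (-7) + (6) = -1
  (R+S)[1][0] = (1) + (14) = 15
  (R+S)[1][1] = (-3) + (-5) = -8
  (R+S)[1][2] = (-15) + (-7) = -22
  (R+S)[2][0] = (4) + (-15) = -11
  (R+S)[2][1] = (-12) + (-13) = -25
  (R+S)[2][2] = (-7) + (1) = -6
R + S =
[      -12        14        -1 ]
[       15        -8       -22 ]
[      -11       -25        -6 ]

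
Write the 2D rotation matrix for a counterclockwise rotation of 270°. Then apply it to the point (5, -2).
R = [[0, 1], [-1, 0]]; R·(5, -2) = (-2, -5)

Rotation matrix formula: R(θ) = [[cos θ, -sin θ], [sin θ, cos θ]]
For θ = 270°:
cos(270°) = 0
sin(270°) = -1
R = [[0, 1], [-1, 0]]
Apply to (5, -2): [0·5 + (1)·-2, -1·5 + 0·-2] = (-2, -5)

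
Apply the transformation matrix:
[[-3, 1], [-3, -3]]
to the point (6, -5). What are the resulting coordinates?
(-23, -3)

Matrix multiplication:
[[-3, 1], [-3, -3]] × [6, -5]ᵀ
= [-3×6 + 1×-5, -3×6 + -3×-5]ᵀ
= [-23.0000, -3.0000]ᵀ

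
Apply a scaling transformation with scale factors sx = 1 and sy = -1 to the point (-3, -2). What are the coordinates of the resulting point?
(-3, 2)

Scaling matrix:
[[1, 0], [0, -1]]
Result: (-3 × 1, -2 × -1) = (-3, 2)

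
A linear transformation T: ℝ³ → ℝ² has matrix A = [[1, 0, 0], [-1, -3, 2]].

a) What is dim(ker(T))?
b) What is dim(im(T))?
dim(ker) = 1, dim(im) = 2

The two rows are not scalar multiples of one another (no single k satisfies row 2 = k × row 1), so they are linearly independent.
Thus rank(A) = 2.
dim(im(T)) = rank(A) = 2.
By the rank-nullity theorem applied to T: ℝ³ → ℝ², rank(A) + nullity(A) = 3 (the domain dimension), so dim(ker(T)) = 3 - 2 = 1.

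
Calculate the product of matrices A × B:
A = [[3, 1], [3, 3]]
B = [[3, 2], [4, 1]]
[[13, 7], [21, 9]]

Matrix multiplication:
C[0][0] = 3×3 + 1×4 = 13
C[0][1] = 3×2 + 1×1 = 7
C[1][0] = 3×3 + 3×4 = 21
C[1][1] = 3×2 + 3×1 = 9
Result: [[13, 7], [21, 9]]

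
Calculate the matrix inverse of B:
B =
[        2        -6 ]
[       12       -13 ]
det(B) = 46
B⁻¹ =
[   -13/46      3/23 ]
[    -6/23      1/23 ]

For a 2×2 matrix B = [[a, b], [c, d]] with det(B) ≠ 0, B⁻¹ = (1/det(B)) * [[d, -b], [-c, a]].
det(B) = (2)*(-13) - (-6)*(12) = -26 + 72 = 46.
B⁻¹ = (1/46) * [[-13, 6], [-12, 2]].
Dividing each entry by 46 and reducing:
B⁻¹ =
[   -13/46      3/23 ]
[    -6/23      1/23 ]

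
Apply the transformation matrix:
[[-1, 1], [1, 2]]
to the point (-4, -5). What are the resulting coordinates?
(-1, -14)

Matrix multiplication:
[[-1, 1], [1, 2]] × [-4, -5]ᵀ
= [-1×-4 + 1×-5, 1×-4 + 2×-5]ᵀ
= [-1.0000, -14.0000]ᵀ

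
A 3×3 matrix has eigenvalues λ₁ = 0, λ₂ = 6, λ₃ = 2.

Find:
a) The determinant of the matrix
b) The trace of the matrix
det = 0, trace = 8

Two standard eigenvalue identities:
- det(A) equals the product of the eigenvalues (counted with multiplicity).
- trace(A) equals the sum of the eigenvalues.
det(A) = (0)*(6)*(2) = 0.
trace(A) = 0 + 6 + 2 = 8.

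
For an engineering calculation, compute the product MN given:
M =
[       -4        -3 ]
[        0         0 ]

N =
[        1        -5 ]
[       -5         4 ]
MN =
[       11         8 ]
[        0         0 ]

Matrix multiplication: (MN)[i][j] = sum over k of M[i][k] * N[k][j].
  (MN)[0][0] = (-4)*(1) + (-3)*(-5) = 11
  (MN)[0][1] = (-4)*(-5) + (-3)*(4) = 8
  (MN)[1][0] = (0)*(1) + (0)*(-5) = 0
  (MN)[1][1] = (0)*(-5) + (0)*(4) = 0
MN =
[       11         8 ]
[        0         0 ]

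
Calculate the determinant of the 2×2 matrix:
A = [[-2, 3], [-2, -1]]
8

For A = [[a, b], [c, d]], det(A) = a*d - b*c.
det(A) = (-2)*(-1) - (3)*(-2) = 2 - -6 = 8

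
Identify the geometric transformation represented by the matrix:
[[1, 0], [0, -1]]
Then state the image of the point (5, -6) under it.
reflection across the x-axis; image of (5, -6) is (5, 6)

This is a symmetric orthogonal matrix with determinant -1, which characterizes a reflection in ℝ².
The matrix [[1, 0], [0, -1]] represents: reflection across the x-axis.
Applying it to (5, -6): [1·5 + 0·-6, 0·5 + -1·-6] = (5, 6).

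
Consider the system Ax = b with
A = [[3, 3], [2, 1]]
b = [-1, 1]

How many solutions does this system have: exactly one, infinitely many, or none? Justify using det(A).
Exactly one solution

Compute det(A) = (3)*(1) - (3)*(2) = -3.
Because det(A) ≠ 0, A is invertible and Ax = b has a unique solution for every b (here x = A⁻¹ b).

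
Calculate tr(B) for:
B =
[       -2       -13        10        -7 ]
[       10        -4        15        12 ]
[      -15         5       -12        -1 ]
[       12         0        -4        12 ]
tr(B) = -2 - 4 - 12 + 12 = -6

The trace of a square matrix is the sum of its diagonal entries.
Diagonal entries of B: B[0][0] = -2, B[1][1] = -4, B[2][2] = -12, B[3][3] = 12.
tr(B) = -2 - 4 - 12 + 12 = -6.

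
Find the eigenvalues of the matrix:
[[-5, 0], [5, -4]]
λ = -5 and λ = -4

Characteristic equation: det(A - λI) = 0
λ² - (trace)λ + (det) = 0
λ² - (-9)λ + (20) = 0
λ² + 9λ + 20 = 0
Solving: λ = -5, -4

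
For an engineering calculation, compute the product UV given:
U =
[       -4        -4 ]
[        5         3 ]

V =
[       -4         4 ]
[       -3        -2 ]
UV =
[       28        -8 ]
[      -29        14 ]

Matrix multiplication: (UV)[i][j] = sum over k of U[i][k] * V[k][j].
  (UV)[0][0] = (-4)*(-4) + (-4)*(-3) = 28
  (UV)[0][1] = (-4)*(4) + (-4)*(-2) = -8
  (UV)[1][0] = (5)*(-4) + (3)*(-3) = -29
  (UV)[1][1] = (5)*(4) + (3)*(-2) = 14
UV =
[       28        -8 ]
[      -29        14 ]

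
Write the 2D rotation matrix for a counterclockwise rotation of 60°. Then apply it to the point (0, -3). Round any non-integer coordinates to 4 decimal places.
R = [[1/2, -√3/2], [√3/2, 1/2]]; R·(0, -3) = (2.5981, -1.5000)

Rotation matrix formula: R(θ) = [[cos θ, -sin θ], [sin θ, cos θ]]
For θ = 60°:
cos(60°) = 1/2
sin(60°) = √3/2
R = [[1/2, -√3/2], [√3/2, 1/2]]
Apply to (0, -3): [1/2·0 + (-√3/2)·-3, √3/2·0 + 1/2·-3] = (2.5981, -1.5000)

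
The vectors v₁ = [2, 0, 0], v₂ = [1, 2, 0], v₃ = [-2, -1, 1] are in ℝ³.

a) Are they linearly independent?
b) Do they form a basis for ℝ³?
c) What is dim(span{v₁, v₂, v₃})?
Yes independent, yes basis, dim = 3

Stack v₁, v₂, v₃ as rows of a 3×3 matrix.
[[2, 0, 0]; [1, 2, 0]; [-2, -1, 1]] is already lower triangular with nonzero diagonal entries (2, 2, 1), so its determinant is the product of the diagonal entries, det = (2)·(2)·(1) = 4 ≠ 0, and the rows are linearly independent.
Three linearly independent vectors in ℝ³ form a basis for ℝ³, so dim(span{v₁,v₂,v₃}) = 3.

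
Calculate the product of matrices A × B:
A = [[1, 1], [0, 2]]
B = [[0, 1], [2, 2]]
[[2, 3], [4, 4]]

Matrix multiplication:
C[0][0] = 1×0 + 1×2 = 2
C[0][1] = 1×1 + 1×2 = 3
C[1][0] = 0×0 + 2×2 = 4
C[1][1] = 0×1 + 2×2 = 4
Result: [[2, 3], [4, 4]]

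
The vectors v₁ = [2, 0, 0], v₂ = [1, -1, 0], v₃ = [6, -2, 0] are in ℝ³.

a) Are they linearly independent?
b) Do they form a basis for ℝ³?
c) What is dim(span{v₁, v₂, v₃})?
Not independent, not a basis, dim(span) = 2

Check whether v₃ can be written as a linear combination of v₁ and v₂.
v₃ = (2)·v₁ + (2)·v₂ = [6, -2, 0], so the three vectors are linearly dependent.
Thus they do not form a basis for ℝ³, and dim(span{v₁, v₂, v₃}) = 2 (spanned by v₁ and v₂).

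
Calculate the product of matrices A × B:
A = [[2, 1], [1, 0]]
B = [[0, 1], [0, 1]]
[[0, 3], [0, 1]]

Matrix multiplication:
C[0][0] = 2×0 + 1×0 = 0
C[0][1] = 2×1 + 1×1 = 3
C[1][0] = 1×0 + 0×0 = 0
C[1][1] = 1×1 + 0×1 = 1
Result: [[0, 3], [0, 1]]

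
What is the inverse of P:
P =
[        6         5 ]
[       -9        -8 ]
det(P) = -3
P⁻¹ =
[      8/3       5/3 ]
[       -3        -2 ]

For a 2×2 matrix P = [[a, b], [c, d]] with det(P) ≠ 0, P⁻¹ = (1/det(P)) * [[d, -b], [-c, a]].
det(P) = (6)*(-8) - (5)*(-9) = -48 + 45 = -3.
P⁻¹ = (1/-3) * [[-8, -5], [9, 6]].
Dividing each entry by -3 and reducing:
P⁻¹ =
[      8/3       5/3 ]
[       -3        -2 ]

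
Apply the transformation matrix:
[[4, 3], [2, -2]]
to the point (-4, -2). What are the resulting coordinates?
(-22, -4)

Matrix multiplication:
[[4, 3], [2, -2]] × [-4, -2]ᵀ
= [4×-4 + 3×-2, 2×-4 + -2×-2]ᵀ
= [-22.0000, -4.0000]ᵀ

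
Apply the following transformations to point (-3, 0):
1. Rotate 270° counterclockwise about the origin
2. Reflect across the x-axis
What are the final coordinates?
(0, -3)

Step 1: Rotate 270° → (0, 3)
Step 2: Reflect across the x-axis → (0, -3)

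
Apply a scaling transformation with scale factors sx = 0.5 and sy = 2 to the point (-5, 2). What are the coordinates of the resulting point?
(-2.5, 4)

Scaling matrix:
[[0.50, 0], [0, 2]]
Result: (-5 × 0.5, 2 × 2) = (-2.5, 4)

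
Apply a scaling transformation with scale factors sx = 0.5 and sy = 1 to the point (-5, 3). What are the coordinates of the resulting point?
(-2.5, 3)

Scaling matrix:
[[0.50, 0], [0, 1]]
Result: (-5 × 0.5, 3 × 1) = (-2.5, 3)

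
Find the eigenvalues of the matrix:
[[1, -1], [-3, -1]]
λ = -2 and λ = 2

Characteristic equation: det(A - λI) = 0
λ² - (trace)λ + (det) = 0
λ² - (0)λ + (-4) = 0
λ² - 0λ - 4 = 0
Solving: λ = -2, 2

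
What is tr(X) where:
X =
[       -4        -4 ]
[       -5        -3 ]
tr(X) = -4 - 3 = -7

The trace of a square matrix is the sum of its diagonal entries.
Diagonal entries of X: X[0][0] = -4, X[1][1] = -3.
tr(X) = -4 - 3 = -7.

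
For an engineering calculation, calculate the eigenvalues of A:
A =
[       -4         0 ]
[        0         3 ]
λ = -4, 3

Solve det(A - λI) = 0. For a 2×2 matrix the characteristic equation is λ² - (trace)λ + det = 0.
trace(A) = a + d = -4 + 3 = -1.
det(A) = a*d - b*c = (-4)*(3) - (0)*(0) = -12 - 0 = -12.
Characteristic equation: λ² - (-1)λ + (-12) = 0.
Discriminant = (-1)² - 4*(-12) = 1 + 48 = 49.
λ = (-1 ± √49) / 2 = (-1 ± 7) / 2 = -4, 3.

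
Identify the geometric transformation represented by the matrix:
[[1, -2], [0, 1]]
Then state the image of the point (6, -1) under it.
horizontal shear with factor -2; image of (6, -1) is (8, -1)

The matrix [[1, k], [0, 1]] sends (x, y) to (x + -2y, y), leaving the y-coordinate fixed: a horizontal shear.
The matrix [[1, -2], [0, 1]] represents: horizontal shear with factor -2.
Applying it to (6, -1): [1·6 + -2·-1, 0·6 + 1·-1] = (8, -1).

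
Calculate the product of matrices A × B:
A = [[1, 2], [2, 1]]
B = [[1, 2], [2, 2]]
[[5, 6], [4, 6]]

Matrix multiplication:
C[0][0] = 1×1 + 2×2 = 5
C[0][1] = 1×2 + 2×2 = 6
C[1][0] = 2×1 + 1×2 = 4
C[1][1] = 2×2 + 1×2 = 6
Result: [[5, 6], [4, 6]]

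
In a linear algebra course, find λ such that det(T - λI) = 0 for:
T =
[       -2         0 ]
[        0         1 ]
λ = -2, 1

Solve det(T - λI) = 0. For a 2×2 matrix the characteristic equation is λ² - (trace)λ + det = 0.
trace(T) = a + d = -2 + 1 = -1.
det(T) = a*d - b*c = (-2)*(1) - (0)*(0) = -2 - 0 = -2.
Characteristic equation: λ² - (-1)λ + (-2) = 0.
Discriminant = (-1)² - 4*(-2) = 1 + 8 = 9.
λ = (-1 ± √9) / 2 = (-1 ± 3) / 2 = -2, 1.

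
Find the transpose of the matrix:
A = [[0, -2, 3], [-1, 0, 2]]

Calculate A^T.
[[0, -1], [-2, 0], [3, 2]]

The transpose sends entry (i,j) to (j,i); rows become columns.
Row 0 of A: [0, -2, 3] -> column 0 of A^T.
Row 1 of A: [-1, 0, 2] -> column 1 of A^T.
A^T = [[0, -1], [-2, 0], [3, 2]]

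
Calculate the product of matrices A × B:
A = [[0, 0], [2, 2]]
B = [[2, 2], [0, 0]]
[[0, 0], [4, 4]]

Matrix multiplication:
C[0][0] = 0×2 + 0×0 = 0
C[0][1] = 0×2 + 0×0 = 0
C[1][0] = 2×2 + 2×0 = 4
C[1][1] = 2×2 + 2×0 = 4
Result: [[0, 0], [4, 4]]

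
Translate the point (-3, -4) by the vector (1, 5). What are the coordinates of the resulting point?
(-2, 1)

Translation by (1, 5):
x' = -3 + 1 = -2
y' = -4 + 5 = 1
Homogeneous matrix: [[1, 0, 1], [0, 1, 5], [0, 0, 1]]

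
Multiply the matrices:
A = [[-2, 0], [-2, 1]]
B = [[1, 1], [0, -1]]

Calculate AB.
[[-2, -2], [-2, -3]]

Each entry (i,j) of AB = sum over k of A[i][k]*B[k][j].
(AB)[0][0] = (-2)*(1) + (0)*(0) = -2
(AB)[0][1] = (-2)*(1) + (0)*(-1) = -2
(AB)[1][0] = (-2)*(1) + (1)*(0) = -2
(AB)[1][1] = (-2)*(1) + (1)*(-1) = -3
AB = [[-2, -2], [-2, -3]]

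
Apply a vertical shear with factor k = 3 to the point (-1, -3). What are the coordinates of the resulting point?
(-1, -6)

Shear matrix for vertical shear with factor k = 3:
[[1, 0], [3, 1]]
Result: (-1, -3) → (-1, -6)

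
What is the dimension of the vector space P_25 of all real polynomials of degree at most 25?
Dimension = 26

A polynomial of degree at most 25 can be written as a₀ + a₁x + a₂x² + … + a_25x^25, with 26 free coefficients a₀, …, a_25.
The set {1, x, x², …, x^25} is a basis: it spans P_25 (every such polynomial is a linear combination of these) and is linearly independent (a polynomial is zero iff all its coefficients are zero).
Therefore dim(P_25) = 25 + 1 = 26.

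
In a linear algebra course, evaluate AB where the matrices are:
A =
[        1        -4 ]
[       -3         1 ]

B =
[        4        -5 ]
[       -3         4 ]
AB =
[       16       -21 ]
[      -15        19 ]

Matrix multiplication: (AB)[i][j] = sum over k of A[i][k] * B[k][j].
  (AB)[0][0] = (1)*(4) + (-4)*(-3) = 16
  (AB)[0][1] = (1)*(-5) + (-4)*(4) = -21
  (AB)[1][0] = (-3)*(4) + (1)*(-3) = -15
  (AB)[1][1] = (-3)*(-5) + (1)*(4) = 19
AB =
[       16       -21 ]
[      -15        19 ]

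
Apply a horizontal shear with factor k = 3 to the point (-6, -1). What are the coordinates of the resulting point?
(-9, -1)

Shear matrix for horizontal shear with factor k = 3:
[[1, 3], [0, 1]]
Result: (-6, -1) → (-9, -1)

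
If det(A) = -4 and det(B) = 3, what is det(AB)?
-12

Use the multiplicative property of determinants: det(AB) = det(A)*det(B).
det(AB) = (-4)*(3) = -12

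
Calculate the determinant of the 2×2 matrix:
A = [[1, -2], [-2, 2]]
-2

For A = [[a, b], [c, d]], det(A) = a*d - b*c.
det(A) = (1)*(2) - (-2)*(-2) = 2 - 4 = -2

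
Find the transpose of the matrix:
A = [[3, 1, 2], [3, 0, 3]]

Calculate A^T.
[[3, 3], [1, 0], [2, 3]]

The transpose sends entry (i,j) to (j,i); rows become columns.
Row 0 of A: [3, 1, 2] -> column 0 of A^T.
Row 1 of A: [3, 0, 3] -> column 1 of A^T.
A^T = [[3, 3], [1, 0], [2, 3]]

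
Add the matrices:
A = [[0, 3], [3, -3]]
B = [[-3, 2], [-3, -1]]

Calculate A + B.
[[-3, 5], [0, -4]]

Add corresponding elements:
(0)+(-3)=-3
(3)+(2)=5
(3)+(-3)=0
(-3)+(-1)=-4
A + B = [[-3, 5], [0, -4]]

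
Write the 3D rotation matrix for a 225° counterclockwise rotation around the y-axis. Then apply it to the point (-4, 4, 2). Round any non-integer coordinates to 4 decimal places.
R = [[-√2/2, 0, -√2/2], [0, 1, 0], [√2/2, 0, -√2/2]]; R·(-4, 4, 2) = (1.4142, 4.0000, -4.2426)

Rotation matrix for 225° around y-axis:
cos(225°) = -√2/2, sin(225°) = -√2/2
R = [[-√2/2, 0, -√2/2], [0, 1, 0], [√2/2, 0, -√2/2]]
Apply to (-4, 4, 2): R·[-4, 4, 2]ᵀ = (1.4142, 4.0000, -4.2426)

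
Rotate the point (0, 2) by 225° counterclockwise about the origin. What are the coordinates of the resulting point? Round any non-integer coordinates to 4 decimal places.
(1.4142, -1.4142)

Rotation matrix R(θ) = [[cos θ, -sin θ], [sin θ, cos θ]]; for θ = 225°:
R = [[-√2/2, √2/2], [-√2/2, -√2/2]]
Result: R × [0, 2]ᵀ = [-√2/2·0 + (√2/2)·2, -√2/2·0 + (-√2/2)·2]ᵀ = (1.4142, -1.4142)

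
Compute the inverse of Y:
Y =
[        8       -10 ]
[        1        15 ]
det(Y) = 130
Y⁻¹ =
[     3/26      1/13 ]
[   -1/130      4/65 ]

For a 2×2 matrix Y = [[a, b], [c, d]] with det(Y) ≠ 0, Y⁻¹ = (1/det(Y)) * [[d, -b], [-c, a]].
det(Y) = (8)*(15) - (-10)*(1) = 120 + 10 = 130.
Y⁻¹ = (1/130) * [[15, 10], [-1, 8]].
Dividing each entry by 130 and reducing:
Y⁻¹ =
[     3/26      1/13 ]
[   -1/130      4/65 ]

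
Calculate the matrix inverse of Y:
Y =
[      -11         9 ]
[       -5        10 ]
det(Y) = -65
Y⁻¹ =
[    -2/13      9/65 ]
[    -1/13     11/65 ]

For a 2×2 matrix Y = [[a, b], [c, d]] with det(Y) ≠ 0, Y⁻¹ = (1/det(Y)) * [[d, -b], [-c, a]].
det(Y) = (-11)*(10) - (9)*(-5) = -110 + 45 = -65.
Y⁻¹ = (1/-65) * [[10, -9], [5, -11]].
Dividing each entry by -65 and reducing:
Y⁻¹ =
[    -2/13      9/65 ]
[    -1/13     11/65 ]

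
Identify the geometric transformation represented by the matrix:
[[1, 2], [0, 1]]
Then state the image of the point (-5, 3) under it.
horizontal shear with factor 2; image of (-5, 3) is (1, 3)

The matrix [[1, k], [0, 1]] sends (x, y) to (x + 2y, y), leaving the y-coordinate fixed: a horizontal shear.
The matrix [[1, 2], [0, 1]] represents: horizontal shear with factor 2.
Applying it to (-5, 3): [1·-5 + 2·3, 0·-5 + 1·3] = (1, 3).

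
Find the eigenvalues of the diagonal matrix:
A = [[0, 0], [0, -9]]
λ₁ = 0, λ₂ = -9

The characteristic polynomial of A is det(A - λI) = (0 - λ)(-9 - λ) = 0.
The roots are λ = 0 and λ = -9, so the eigenvalues are the diagonal entries.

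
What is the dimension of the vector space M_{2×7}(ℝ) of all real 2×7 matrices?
Dimension = 14

A real 2×7 matrix is determined by its 2·7 = 14 independent entries.
A standard basis is {E_ij : 1 ≤ i ≤ 2, 1 ≤ j ≤ 7}, where E_ij has a 1 in position (i, j) and 0 elsewhere — there are 14 such matrices, and they are linearly independent and span M_{2×7}(ℝ).
Therefore dim(M_{2×7}(ℝ)) = 14.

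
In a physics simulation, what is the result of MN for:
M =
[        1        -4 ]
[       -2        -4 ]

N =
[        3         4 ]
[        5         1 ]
MN =
[      -17         0 ]
[      -26       -12 ]

Matrix multiplication: (MN)[i][j] = sum over k of M[i][k] * N[k][j].
  (MN)[0][0] = (1)*(3) + (-4)*(5) = -17
  (MN)[0][1] = (1)*(4) + (-4)*(1) = 0
  (MN)[1][0] = (-2)*(3) + (-4)*(5) = -26
  (MN)[1][1] = (-2)*(4) + (-4)*(1) = -12
MN =
[      -17         0 ]
[      -26       -12 ]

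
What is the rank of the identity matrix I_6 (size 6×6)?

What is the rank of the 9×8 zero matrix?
rank(I_6) = 6, rank(0) = 0

The identity I_6 has 6 columns that are the standard basis vectors e_1, …, e_6. These are linearly independent, so all 6 columns are pivots and rank(I_6) = 6.
The 9×8 zero matrix has every entry zero, so every row is the zero row and there are no pivots; rank(0) = 0.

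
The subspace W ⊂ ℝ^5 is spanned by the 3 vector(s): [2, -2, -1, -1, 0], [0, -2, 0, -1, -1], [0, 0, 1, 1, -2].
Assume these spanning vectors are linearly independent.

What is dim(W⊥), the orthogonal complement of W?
dim(W⊥) = 2

For any subspace W of ℝ^n, dim(W) + dim(W⊥) = n (the whole-space dimension).
Here the given 3 vectors are linearly independent, so dim(W) = 3.
Thus dim(W⊥) = n - dim(W) = 5 - 3 = 2.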